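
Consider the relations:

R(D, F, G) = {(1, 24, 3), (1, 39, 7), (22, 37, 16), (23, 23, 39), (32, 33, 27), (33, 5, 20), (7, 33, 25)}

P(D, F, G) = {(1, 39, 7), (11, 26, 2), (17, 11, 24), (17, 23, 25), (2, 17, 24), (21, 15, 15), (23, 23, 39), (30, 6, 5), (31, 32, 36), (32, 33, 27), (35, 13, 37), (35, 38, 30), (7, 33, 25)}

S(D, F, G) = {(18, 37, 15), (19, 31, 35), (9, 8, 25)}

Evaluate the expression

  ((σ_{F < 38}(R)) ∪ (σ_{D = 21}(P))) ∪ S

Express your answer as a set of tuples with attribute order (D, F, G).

Filtering on F < 38 leaves {(1, 24, 3), (22, 37, 16), (23, 23, 39), (32, 33, 27), (33, 5, 20), (7, 33, 25)}.
Filtering on D = 21 leaves {(21, 15, 15)}.
Set union of the two operands is {(1, 24, 3), (21, 15, 15), (22, 37, 16), (23, 23, 39), (32, 33, 27), (33, 5, 20), (7, 33, 25)}.
Set union of the two operands is {(1, 24, 3), (18, 37, 15), (19, 31, 35), (21, 15, 15), (22, 37, 16), (23, 23, 39), (32, 33, 27), (33, 5, 20), (7, 33, 25), (9, 8, 25)}.

{(1, 24, 3), (18, 37, 15), (19, 31, 35), (21, 15, 15), (22, 37, 16), (23, 23, 39), (32, 33, 27), (33, 5, 20), (7, 33, 25), (9, 8, 25)}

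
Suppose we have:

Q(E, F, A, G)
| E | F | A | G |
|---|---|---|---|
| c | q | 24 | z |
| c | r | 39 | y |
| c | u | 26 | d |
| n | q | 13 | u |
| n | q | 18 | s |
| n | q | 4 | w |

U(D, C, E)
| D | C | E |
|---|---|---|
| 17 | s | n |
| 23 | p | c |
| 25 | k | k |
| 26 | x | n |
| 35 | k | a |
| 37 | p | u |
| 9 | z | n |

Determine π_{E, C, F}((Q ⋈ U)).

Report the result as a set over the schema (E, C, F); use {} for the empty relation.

Q ⋈ U (natural join on E): {(c, q, 24, z, 23, p), (c, r, 39, y, 23, p), (c, u, 26, d, 23, p), (n, q, 13, u, 17, s), (n, q, 13, u, 26, x), (n, q, 13, u, 9, z), (n, q, 18, s, 17, s), (n, q, 18, s, 26, x), (n, q, 18, s, 9, z), (n, q, 4, w, 17, s), (n, q, 4, w, 26, x), (n, q, 4, w, 9, z)}
Projecting to E, C, F (6 duplicate(s) eliminated): {(c, p, q), (c, p, r), (c, p, u), (n, s, q), (n, x, q), (n, z, q)}

{(c, p, q), (c, p, r), (c, p, u), (n, s, q), (n, x, q), (n, z, q)}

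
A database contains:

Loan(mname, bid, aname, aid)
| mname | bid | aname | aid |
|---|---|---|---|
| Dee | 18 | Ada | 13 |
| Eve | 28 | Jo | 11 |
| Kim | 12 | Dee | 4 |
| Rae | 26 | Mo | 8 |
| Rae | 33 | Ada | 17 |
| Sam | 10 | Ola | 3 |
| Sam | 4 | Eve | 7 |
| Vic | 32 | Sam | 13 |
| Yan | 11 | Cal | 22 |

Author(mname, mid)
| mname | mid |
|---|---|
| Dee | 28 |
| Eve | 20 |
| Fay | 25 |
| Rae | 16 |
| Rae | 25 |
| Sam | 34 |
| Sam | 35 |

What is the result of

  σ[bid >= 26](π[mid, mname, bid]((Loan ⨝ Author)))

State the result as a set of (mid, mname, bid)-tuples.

{(16, Rae, 26), (16, Rae, 33), (20, Eve, 28), (25, Rae, 26), (25, Rae, 33)}

Loan ⋈ Author (natural join on mname): {(Dee, 18, Ada, 13, 28), (Eve, 28, Jo, 11, 20), (Rae, 26, Mo, 8, 16), (Rae, 26, Mo, 8, 25), (Rae, 33, Ada, 17, 16), (Rae, 33, Ada, 17, 25), (Sam, 10, Ola, 3, 34), (Sam, 10, Ola, 3, 35), (Sam, 4, Eve, 7, 34), (Sam, 4, Eve, 7, 35)}
π_{mid, mname, bid} gives {(16, Rae, 26), (16, Rae, 33), (20, Eve, 28), (25, Rae, 26), (25, Rae, 33), (28, Dee, 18), (34, Sam, 10), (34, Sam, 4), (35, Sam, 10), (35, Sam, 4)}.
Apply σ_{bid >= 26}; surviving tuples: {(16, Rae, 26), (16, Rae, 33), (20, Eve, 28), (25, Rae, 26), (25, Rae, 33)}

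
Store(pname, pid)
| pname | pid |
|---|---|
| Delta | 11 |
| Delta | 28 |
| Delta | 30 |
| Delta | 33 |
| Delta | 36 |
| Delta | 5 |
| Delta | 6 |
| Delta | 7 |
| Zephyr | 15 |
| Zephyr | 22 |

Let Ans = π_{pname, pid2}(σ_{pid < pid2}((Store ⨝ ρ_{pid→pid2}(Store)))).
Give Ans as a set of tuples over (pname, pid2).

{(Delta, 11), (Delta, 28), (Delta, 30), (Delta, 33), (Delta, 36), (Delta, 6), (Delta, 7), (Zephyr, 22)}

ρ[pid→pid2]: schema becomes (pname, pid2); tuples unchanged.
Joining Store and ρ_{pid→pid2}(Store) on pname yields {(Delta, 11, 11), (Delta, 11, 28), (Delta, 11, 30), (Delta, 11, 33), (Delta, 11, 36), (Delta, 11, 5), (Delta, 11, 6), (Delta, 11, 7), (Delta, 28, 11), (Delta, 28, 28), (Delta, 28, 30), (Delta, 28, 33), (Delta, 28, 36), (Delta, 28, 5), (Delta, 28, 6), (Delta, 28, 7), (Delta, 30, 11), (Delta, 30, 28), (Delta, 30, 30), (Delta, 30, 33), (Delta, 30, 36), (Delta, 30, 5), (Delta, 30, 6), (Delta, 30, 7), (Delta, 33, 11), (Delta, 33, 28), (Delta, 33, 30), (Delta, 33, 33), (Delta, 33, 36), (Delta, 33, 5), (Delta, 33, 6), (Delta, 33, 7), (Delta, 36, 11), (Delta, 36, 28), (Delta, 36, 30), (Delta, 36, 33), (Delta, 36, 36), (Delta, 36, 5), (Delta, 36, 6), (Delta, 36, 7), (Delta, 5, 11), (Delta, 5, 28), (Delta, 5, 30), (Delta, 5, 33), (Delta, 5, 36), (Delta, 5, 5), (Delta, 5, 6), (Delta, 5, 7), (Delta, 6, 11), (Delta, 6, 28), (Delta, 6, 30), (Delta, 6, 33), (Delta, 6, 36), (Delta, 6, 5), (Delta, 6, 6), (Delta, 6, 7), (Delta, 7, 11), (Delta, 7, 28), (Delta, 7, 30), (Delta, 7, 33), (Delta, 7, 36), (Delta, 7, 5), (Delta, 7, 6), (Delta, 7, 7), (Zephyr, 15, 15), (Zephyr, 15, 22), (Zephyr, 22, 15), (Zephyr, 22, 22)}.
Filtering on pid < pid2 leaves {(Delta, 11, 28), (Delta, 11, 30), (Delta, 11, 33), (Delta, 11, 36), (Delta, 28, 30), (Delta, 28, 33), (Delta, 28, 36), (Delta, 30, 33), (Delta, 30, 36), (Delta, 33, 36), (Delta, 5, 11), (Delta, 5, 28), (Delta, 5, 30), (Delta, 5, 33), (Delta, 5, 36), (Delta, 5, 6), (Delta, 5, 7), (Delta, 6, 11), (Delta, 6, 28), (Delta, 6, 30), (Delta, 6, 33), (Delta, 6, 36), (Delta, 6, 7), (Delta, 7, 11), (Delta, 7, 28), (Delta, 7, 30), (Delta, 7, 33), (Delta, 7, 36), (Zephyr, 15, 22)}.
Keep only column(s) pname, pid2 (21 duplicate(s) eliminated): {(Delta, 11), (Delta, 28), (Delta, 30), (Delta, 33), (Delta, 36), (Delta, 6), (Delta, 7), (Zephyr, 22)}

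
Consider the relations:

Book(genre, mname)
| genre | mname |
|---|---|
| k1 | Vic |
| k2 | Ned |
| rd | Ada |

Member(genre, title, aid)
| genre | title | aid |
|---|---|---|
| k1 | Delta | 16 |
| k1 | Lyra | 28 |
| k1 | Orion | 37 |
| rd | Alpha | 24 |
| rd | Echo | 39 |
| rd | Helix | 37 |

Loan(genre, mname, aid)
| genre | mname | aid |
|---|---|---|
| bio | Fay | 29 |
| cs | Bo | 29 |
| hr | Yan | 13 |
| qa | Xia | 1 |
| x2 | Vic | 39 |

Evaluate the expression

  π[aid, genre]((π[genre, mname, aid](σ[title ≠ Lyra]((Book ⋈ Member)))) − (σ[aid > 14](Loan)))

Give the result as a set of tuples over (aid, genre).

{(16, k1), (24, rd), (37, k1), (37, rd), (39, rd)}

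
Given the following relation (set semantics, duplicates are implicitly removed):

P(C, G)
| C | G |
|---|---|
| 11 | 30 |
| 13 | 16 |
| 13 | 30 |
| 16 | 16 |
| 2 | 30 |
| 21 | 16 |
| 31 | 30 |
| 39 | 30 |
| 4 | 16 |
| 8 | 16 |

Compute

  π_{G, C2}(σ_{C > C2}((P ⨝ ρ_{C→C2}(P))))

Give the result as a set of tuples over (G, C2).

ρ[C→C2]: schema becomes (C2, G); tuples unchanged.
Natural join on G: {(11, 30, 11), (11, 30, 13), (11, 30, 2), (11, 30, 31), (11, 30, 39), (13, 16, 13), (13, 16, 16), (13, 16, 21), (13, 16, 4), (13, 16, 8), (13, 30, 11), (13, 30, 13), (13, 30, 2), (13, 30, 31), (13, 30, 39), (16, 16, 13), (16, 16, 16), (16, 16, 21), (16, 16, 4), (16, 16, 8), (2, 30, 11), (2, 30, 13), (2, 30, 2), (2, 30, 31), (2, 30, 39), (21, 16, 13), (21, 16, 16), (21, 16, 21), (21, 16, 4), (21, 16, 8), (31, 30, 11), (31, 30, 13), (31, 30, 2), (31, 30, 31), (31, 30, 39), (39, 30, 11), (39, 30, 13), (39, 30, 2), (39, 30, 31), (39, 30, 39), (4, 16, 13), (4, 16, 16), (4, 16, 21), (4, 16, 4), (4, 16, 8), (8, 16, 13), (8, 16, 16), (8, 16, 21), (8, 16, 4), (8, 16, 8)}
Filtering on C > C2 leaves {(11, 30, 2), (13, 16, 4), (13, 16, 8), (13, 30, 11), (13, 30, 2), (16, 16, 13), (16, 16, 4), (16, 16, 8), (21, 16, 13), (21, 16, 16), (21, 16, 4), (21, 16, 8), (31, 30, 11), (31, 30, 13), (31, 30, 2), (39, 30, 11), (39, 30, 13), (39, 30, 2), (39, 30, 31), (8, 16, 4)}.
π[G, C2]: project onto (G, C2) (12 duplicate(s) eliminated) → {(16, 13), (16, 16), (16, 4), (16, 8), (30, 11), (30, 13), (30, 2), (30, 31)}

{(16, 13), (16, 16), (16, 4), (16, 8), (30, 11), (30, 13), (30, 2), (30, 31)}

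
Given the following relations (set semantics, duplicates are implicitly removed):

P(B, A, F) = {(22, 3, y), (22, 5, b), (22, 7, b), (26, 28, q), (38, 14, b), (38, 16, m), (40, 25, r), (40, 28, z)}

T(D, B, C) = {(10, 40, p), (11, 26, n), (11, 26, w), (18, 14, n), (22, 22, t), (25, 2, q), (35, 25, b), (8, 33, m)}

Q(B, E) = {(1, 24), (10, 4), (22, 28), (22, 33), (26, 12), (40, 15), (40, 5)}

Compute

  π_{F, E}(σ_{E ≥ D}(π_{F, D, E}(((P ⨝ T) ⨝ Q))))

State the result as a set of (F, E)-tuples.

Joining P and T on B yields {(22, 3, y, 22, t), (22, 5, b, 22, t), (22, 7, b, 22, t), (26, 28, q, 11, n), (26, 28, q, 11, w), (40, 25, r, 10, p), (40, 28, z, 10, p)}.
Joining (P ⨝ T) and Q on B yields {(22, 3, y, 22, t, 28), (22, 3, y, 22, t, 33), (22, 5, b, 22, t, 28), (22, 5, b, 22, t, 33), (22, 7, b, 22, t, 28), (22, 7, b, 22, t, 33), (26, 28, q, 11, n, 12), (26, 28, q, 11, w, 12), (40, 25, r, 10, p, 15), (40, 25, r, 10, p, 5), (40, 28, z, 10, p, 15), (40, 28, z, 10, p, 5)}.
π[F, D, E]: project onto (F, D, E) (3 duplicate(s) eliminated) → {(b, 22, 28), (b, 22, 33), (q, 11, 12), (r, 10, 15), (r, 10, 5), (y, 22, 28), (y, 22, 33), (z, 10, 15), (z, 10, 5)}
σ[E ≥ D]: keep tuples satisfying E ≥ D → {(b, 22, 28), (b, 22, 33), (q, 11, 12), (r, 10, 15), (y, 22, 28), (y, 22, 33), (z, 10, 15)}
π[F, E]: project onto (F, E) → {(b, 28), (b, 33), (q, 12), (r, 15), (y, 28), (y, 33), (z, 15)}

{(b, 28), (b, 33), (q, 12), (r, 15), (y, 28), (y, 33), (z, 15)}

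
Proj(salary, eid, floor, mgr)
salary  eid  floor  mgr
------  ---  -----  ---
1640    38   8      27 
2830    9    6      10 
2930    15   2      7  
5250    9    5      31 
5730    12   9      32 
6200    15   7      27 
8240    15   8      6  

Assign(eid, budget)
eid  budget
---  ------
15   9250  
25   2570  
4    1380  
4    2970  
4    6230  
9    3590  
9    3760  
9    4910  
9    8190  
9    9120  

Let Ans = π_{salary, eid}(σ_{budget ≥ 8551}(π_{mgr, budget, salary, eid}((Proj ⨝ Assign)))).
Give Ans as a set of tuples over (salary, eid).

Joining Proj and Assign on eid yields {(2830, 9, 6, 10, 3590), (2830, 9, 6, 10, 3760), (2830, 9, 6, 10, 4910), (2830, 9, 6, 10, 8190), (2830, 9, 6, 10, 9120), (2930, 15, 2, 7, 9250), (5250, 9, 5, 31, 3590), (5250, 9, 5, 31, 3760), (5250, 9, 5, 31, 4910), (5250, 9, 5, 31, 8190), (5250, 9, 5, 31, 9120), (6200, 15, 7, 27, 9250), (8240, 15, 8, 6, 9250)}.
π_{mgr, budget, salary, eid} gives {(10, 3590, 2830, 9), (10, 3760, 2830, 9), (10, 4910, 2830, 9), (10, 8190, 2830, 9), (10, 9120, 2830, 9), (27, 9250, 6200, 15), (31, 3590, 5250, 9), (31, 3760, 5250, 9), (31, 4910, 5250, 9), (31, 8190, 5250, 9), (31, 9120, 5250, 9), (6, 9250, 8240, 15), (7, 9250, 2930, 15)}.
σ[budget ≥ 8551]: keep tuples satisfying budget ≥ 8551 → {(10, 9120, 2830, 9), (27, 9250, 6200, 15), (31, 9120, 5250, 9), (6, 9250, 8240, 15), (7, 9250, 2930, 15)}
π_{salary, eid} gives {(2830, 9), (2930, 15), (5250, 9), (6200, 15), (8240, 15)}.

{(2830, 9), (2930, 15), (5250, 9), (6200, 15), (8240, 15)}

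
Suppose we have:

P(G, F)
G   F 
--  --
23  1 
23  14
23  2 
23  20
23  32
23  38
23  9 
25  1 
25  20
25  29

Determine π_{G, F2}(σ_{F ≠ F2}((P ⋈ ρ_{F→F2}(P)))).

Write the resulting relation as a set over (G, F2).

{(23, 1), (23, 14), (23, 2), (23, 20), (23, 32), (23, 38), (23, 9), (25, 1), (25, 20), (25, 29)}

ρ[F→F2]: schema becomes (G, F2); tuples unchanged.
P ⋈ ρ_{F→F2}(P) (natural join on G): {(23, 1, 1), (23, 1, 14), (23, 1, 2), (23, 1, 20), (23, 1, 32), (23, 1, 38), (23, 1, 9), (23, 14, 1), (23, 14, 14), (23, 14, 2), (23, 14, 20), (23, 14, 32), (23, 14, 38), (23, 14, 9), (23, 2, 1), (23, 2, 14), (23, 2, 2), (23, 2, 20), (23, 2, 32), (23, 2, 38), (23, 2, 9), (23, 20, 1), (23, 20, 14), (23, 20, 2), (23, 20, 20), (23, 20, 32), (23, 20, 38), (23, 20, 9), (23, 32, 1), (23, 32, 14), (23, 32, 2), (23, 32, 20), (23, 32, 32), (23, 32, 38), (23, 32, 9), (23, 38, 1), (23, 38, 14), (23, 38, 2), (23, 38, 20), (23, 38, 32), (23, 38, 38), (23, 38, 9), (23, 9, 1), (23, 9, 14), (23, 9, 2), (23, 9, 20), (23, 9, 32), (23, 9, 38), (23, 9, 9), (25, 1, 1), (25, 1, 20), (25, 1, 29), (25, 20, 1), (25, 20, 20), (25, 20, 29), (25, 29, 1), (25, 29, 20), (25, 29, 29)}
Apply σ_{F ≠ F2}; surviving tuples: {(23, 1, 14), (23, 1, 2), (23, 1, 20), (23, 1, 32), (23, 1, 38), (23, 1, 9), (23, 14, 1), (23, 14, 2), (23, 14, 20), (23, 14, 32), (23, 14, 38), (23, 14, 9), (23, 2, 1), (23, 2, 14), (23, 2, 20), (23, 2, 32), (23, 2, 38), (23, 2, 9), (23, 20, 1), (23, 20, 14), (23, 20, 2), (23, 20, 32), (23, 20, 38), (23, 20, 9), (23, 32, 1), (23, 32, 14), (23, 32, 2), (23, 32, 20), (23, 32, 38), (23, 32, 9), (23, 38, 1), (23, 38, 14), (23, 38, 2), (23, 38, 20), (23, 38, 32), (23, 38, 9), (23, 9, 1), (23, 9, 14), (23, 9, 2), (23, 9, 20), (23, 9, 32), (23, 9, 38), (25, 1, 20), (25, 1, 29), (25, 20, 1), (25, 20, 29), (25, 29, 1), (25, 29, 20)}
π_{G, F2} gives {(23, 1), (23, 14), (23, 2), (23, 20), (23, 32), (23, 38), (23, 9), (25, 1), (25, 20), (25, 29)} (38 duplicate(s) eliminated).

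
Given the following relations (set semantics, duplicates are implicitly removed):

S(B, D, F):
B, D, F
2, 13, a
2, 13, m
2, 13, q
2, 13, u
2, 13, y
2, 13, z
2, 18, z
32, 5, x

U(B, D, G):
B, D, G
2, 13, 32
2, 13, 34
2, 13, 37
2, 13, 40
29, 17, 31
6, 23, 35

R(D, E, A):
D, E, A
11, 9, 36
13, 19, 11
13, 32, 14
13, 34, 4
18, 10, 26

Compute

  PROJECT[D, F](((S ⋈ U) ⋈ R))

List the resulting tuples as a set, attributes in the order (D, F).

S ⋈ U (natural join on B, D): {(2, 13, a, 32), (2, 13, a, 34), (2, 13, a, 37), (2, 13, a, 40), (2, 13, m, 32), (2, 13, m, 34), (2, 13, m, 37), (2, 13, m, 40), (2, 13, q, 32), (2, 13, q, 34), (2, 13, q, 37), (2, 13, q, 40), (2, 13, u, 32), (2, 13, u, 34), (2, 13, u, 37), (2, 13, u, 40), (2, 13, y, 32), (2, 13, y, 34), (2, 13, y, 37), (2, 13, y, 40), (2, 13, z, 32), (2, 13, z, 34), (2, 13, z, 37), (2, 13, z, 40)}
(S ⋈ U) ⋈ R (natural join on D): {(2, 13, a, 32, 19, 11), (2, 13, a, 32, 32, 14), (2, 13, a, 32, 34, 4), (2, 13, a, 34, 19, 11), (2, 13, a, 34, 32, 14), (2, 13, a, 34, 34, 4), (2, 13, a, 37, 19, 11), (2, 13, a, 37, 32, 14), (2, 13, a, 37, 34, 4), (2, 13, a, 40, 19, 11), (2, 13, a, 40, 32, 14), (2, 13, a, 40, 34, 4), (2, 13, m, 32, 19, 11), (2, 13, m, 32, 32, 14), (2, 13, m, 32, 34, 4), (2, 13, m, 34, 19, 11), (2, 13, m, 34, 32, 14), (2, 13, m, 34, 34, 4), (2, 13, m, 37, 19, 11), (2, 13, m, 37, 32, 14), (2, 13, m, 37, 34, 4), (2, 13, m, 40, 19, 11), (2, 13, m, 40, 32, 14), (2, 13, m, 40, 34, 4), (2, 13, q, 32, 19, 11), (2, 13, q, 32, 32, 14), (2, 13, q, 32, 34, 4), (2, 13, q, 34, 19, 11), (2, 13, q, 34, 32, 14), (2, 13, q, 34, 34, 4), (2, 13, q, 37, 19, 11), (2, 13, q, 37, 32, 14), (2, 13, q, 37, 34, 4), (2, 13, q, 40, 19, 11), (2, 13, q, 40, 32, 14), (2, 13, q, 40, 34, 4), (2, 13, u, 32, 19, 11), (2, 13, u, 32, 32, 14), (2, 13, u, 32, 34, 4), (2, 13, u, 34, 19, 11), (2, 13, u, 34, 32, 14), (2, 13, u, 34, 34, 4), (2, 13, u, 37, 19, 11), (2, 13, u, 37, 32, 14), (2, 13, u, 37, 34, 4), (2, 13, u, 40, 19, 11), (2, 13, u, 40, 32, 14), (2, 13, u, 40, 34, 4), (2, 13, y, 32, 19, 11), (2, 13, y, 32, 32, 14), (2, 13, y, 32, 34, 4), (2, 13, y, 34, 19, 11), (2, 13, y, 34, 32, 14), (2, 13, y, 34, 34, 4), (2, 13, y, 37, 19, 11), (2, 13, y, 37, 32, 14), (2, 13, y, 37, 34, 4), (2, 13, y, 40, 19, 11), (2, 13, y, 40, 32, 14), (2, 13, y, 40, 34, 4), (2, 13, z, 32, 19, 11), (2, 13, z, 32, 32, 14), (2, 13, z, 32, 34, 4), (2, 13, z, 34, 19, 11), (2, 13, z, 34, 32, 14), (2, 13, z, 34, 34, 4), (2, 13, z, 37, 19, 11), (2, 13, z, 37, 32, 14), (2, 13, z, 37, 34, 4), (2, 13, z, 40, 19, 11), (2, 13, z, 40, 32, 14), (2, 13, z, 40, 34, 4)}
π_{D, F} gives {(13, a), (13, m), (13, q), (13, u), (13, y), (13, z)} (66 duplicate(s) eliminated).

{(13, a), (13, m), (13, q), (13, u), (13, y), (13, z)}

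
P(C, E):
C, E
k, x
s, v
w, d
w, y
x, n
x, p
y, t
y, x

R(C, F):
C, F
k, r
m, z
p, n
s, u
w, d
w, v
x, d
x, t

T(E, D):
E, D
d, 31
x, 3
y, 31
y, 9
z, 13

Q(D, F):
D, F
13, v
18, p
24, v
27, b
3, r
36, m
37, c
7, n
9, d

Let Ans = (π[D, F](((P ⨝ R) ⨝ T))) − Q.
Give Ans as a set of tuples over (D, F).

P ⋈ R (natural join on C): {(k, x, r), (s, v, u), (w, d, d), (w, d, v), (w, y, d), (w, y, v), (x, n, d), (x, n, t), (x, p, d), (x, p, t)}
(P ⨝ R) ⋈ T (natural join on E): {(k, x, r, 3), (w, d, d, 31), (w, d, v, 31), (w, y, d, 31), (w, y, d, 9), (w, y, v, 31), (w, y, v, 9)}
Keep only column(s) D, F (2 duplicate(s) eliminated): {(3, r), (31, d), (31, v), (9, d), (9, v)}
Set difference of the two operands is {(31, d), (31, v), (9, v)}.

{(31, d), (31, v), (9, v)}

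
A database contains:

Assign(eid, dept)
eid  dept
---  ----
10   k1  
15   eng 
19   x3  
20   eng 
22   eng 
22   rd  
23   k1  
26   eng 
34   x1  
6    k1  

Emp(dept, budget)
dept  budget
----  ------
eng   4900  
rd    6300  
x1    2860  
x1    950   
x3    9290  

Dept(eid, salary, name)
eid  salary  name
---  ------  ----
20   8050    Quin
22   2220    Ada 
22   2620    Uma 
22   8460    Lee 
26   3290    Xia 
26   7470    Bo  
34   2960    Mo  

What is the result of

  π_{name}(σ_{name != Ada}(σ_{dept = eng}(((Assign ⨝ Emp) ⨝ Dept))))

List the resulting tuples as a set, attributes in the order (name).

Joining Assign and Emp on dept yields {(15, eng, 4900), (19, x3, 9290), (20, eng, 4900), (22, eng, 4900), (22, rd, 6300), (26, eng, 4900), (34, x1, 2860), (34, x1, 950)}.
Joining (Assign ⨝ Emp) and Dept on eid yields {(20, eng, 4900, 8050, Quin), (22, eng, 4900, 2220, Ada), (22, eng, 4900, 2620, Uma), (22, eng, 4900, 8460, Lee), (22, rd, 6300, 2220, Ada), (22, rd, 6300, 2620, Uma), (22, rd, 6300, 8460, Lee), (26, eng, 4900, 3290, Xia), (26, eng, 4900, 7470, Bo), (34, x1, 2860, 2960, Mo), (34, x1, 950, 2960, Mo)}.
Selection dept = eng: {(20, eng, 4900, 8050, Quin), (22, eng, 4900, 2220, Ada), (22, eng, 4900, 2620, Uma), (22, eng, 4900, 8460, Lee), (26, eng, 4900, 3290, Xia), (26, eng, 4900, 7470, Bo)}
Selection name != Ada: {(20, eng, 4900, 8050, Quin), (22, eng, 4900, 2620, Uma), (22, eng, 4900, 8460, Lee), (26, eng, 4900, 3290, Xia), (26, eng, 4900, 7470, Bo)}
Projecting to name: {Bo, Lee, Quin, Uma, Xia}

{Bo, Lee, Quin, Uma, Xia}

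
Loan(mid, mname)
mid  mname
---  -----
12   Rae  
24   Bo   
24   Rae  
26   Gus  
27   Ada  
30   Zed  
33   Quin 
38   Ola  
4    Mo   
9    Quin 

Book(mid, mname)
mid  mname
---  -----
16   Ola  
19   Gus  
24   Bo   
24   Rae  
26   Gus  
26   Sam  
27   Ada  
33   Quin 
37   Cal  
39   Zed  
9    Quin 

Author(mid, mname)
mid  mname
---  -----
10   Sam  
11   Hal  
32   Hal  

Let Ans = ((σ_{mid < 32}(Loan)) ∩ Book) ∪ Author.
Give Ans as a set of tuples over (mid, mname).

{(10, Sam), (11, Hal), (24, Bo), (24, Rae), (26, Gus), (27, Ada), (32, Hal), (9, Quin)}

Selection mid < 32: {(12, Rae), (24, Bo), (24, Rae), (26, Gus), (27, Ada), (30, Zed), (4, Mo), (9, Quin)}
Set intersection of the two operands is {(24, Bo), (24, Rae), (26, Gus), (27, Ada), (9, Quin)}.
Set union of the two operands is {(10, Sam), (11, Hal), (24, Bo), (24, Rae), (26, Gus), (27, Ada), (32, Hal), (9, Quin)}.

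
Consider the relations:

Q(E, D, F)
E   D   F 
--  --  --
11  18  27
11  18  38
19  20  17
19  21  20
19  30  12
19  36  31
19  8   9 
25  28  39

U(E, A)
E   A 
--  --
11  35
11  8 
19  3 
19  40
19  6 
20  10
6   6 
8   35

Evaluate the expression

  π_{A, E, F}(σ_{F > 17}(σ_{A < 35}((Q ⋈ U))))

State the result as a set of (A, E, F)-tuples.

{(3, 19, 20), (3, 19, 31), (6, 19, 20), (6, 19, 31), (8, 11, 27), (8, 11, 38)}

Q ⋈ U (natural join on E): {(11, 18, 27, 35), (11, 18, 27, 8), (11, 18, 38, 35), (11, 18, 38, 8), (19, 20, 17, 3), (19, 20, 17, 40), (19, 20, 17, 6), (19, 21, 20, 3), (19, 21, 20, 40), (19, 21, 20, 6), (19, 30, 12, 3), (19, 30, 12, 40), (19, 30, 12, 6), (19, 36, 31, 3), (19, 36, 31, 40), (19, 36, 31, 6), (19, 8, 9, 3), (19, 8, 9, 40), (19, 8, 9, 6)}
Selection A < 35: {(11, 18, 27, 8), (11, 18, 38, 8), (19, 20, 17, 3), (19, 20, 17, 6), (19, 21, 20, 3), (19, 21, 20, 6), (19, 30, 12, 3), (19, 30, 12, 6), (19, 36, 31, 3), (19, 36, 31, 6), (19, 8, 9, 3), (19, 8, 9, 6)}
Selection F > 17: {(11, 18, 27, 8), (11, 18, 38, 8), (19, 21, 20, 3), (19, 21, 20, 6), (19, 36, 31, 3), (19, 36, 31, 6)}
π_{A, E, F} gives {(3, 19, 20), (3, 19, 31), (6, 19, 20), (6, 19, 31), (8, 11, 27), (8, 11, 38)}.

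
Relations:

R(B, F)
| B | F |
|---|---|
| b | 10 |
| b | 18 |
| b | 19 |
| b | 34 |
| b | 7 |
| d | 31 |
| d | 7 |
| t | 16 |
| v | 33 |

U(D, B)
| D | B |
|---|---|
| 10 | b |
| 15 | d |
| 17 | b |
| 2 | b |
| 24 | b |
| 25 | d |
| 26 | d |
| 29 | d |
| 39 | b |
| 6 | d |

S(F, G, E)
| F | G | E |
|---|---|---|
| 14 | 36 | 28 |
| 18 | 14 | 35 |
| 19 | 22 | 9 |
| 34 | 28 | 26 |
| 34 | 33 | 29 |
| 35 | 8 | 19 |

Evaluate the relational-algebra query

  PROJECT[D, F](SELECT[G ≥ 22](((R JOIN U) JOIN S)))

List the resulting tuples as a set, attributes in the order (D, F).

{(10, 19), (10, 34), (17, 19), (17, 34), (2, 19), (2, 34), (24, 19), (24, 34), (39, 19), (39, 34)}

Natural join on B: {(b, 10, 10), (b, 10, 17), (b, 10, 2), (b, 10, 24), (b, 10, 39), (b, 18, 10), (b, 18, 17), (b, 18, 2), (b, 18, 24), (b, 18, 39), (b, 19, 10), (b, 19, 17), (b, 19, 2), (b, 19, 24), (b, 19, 39), (b, 34, 10), (b, 34, 17), (b, 34, 2), (b, 34, 24), (b, 34, 39), (b, 7, 10), (b, 7, 17), (b, 7, 2), (b, 7, 24), (b, 7, 39), (d, 31, 15), (d, 31, 25), (d, 31, 26), (d, 31, 29), (d, 31, 6), (d, 7, 15), (d, 7, 25), (d, 7, 26), (d, 7, 29), (d, 7, 6)}
Natural join on F: {(b, 18, 10, 14, 35), (b, 18, 17, 14, 35), (b, 18, 2, 14, 35), (b, 18, 24, 14, 35), (b, 18, 39, 14, 35), (b, 19, 10, 22, 9), (b, 19, 17, 22, 9), (b, 19, 2, 22, 9), (b, 19, 24, 22, 9), (b, 19, 39, 22, 9), (b, 34, 10, 28, 26), (b, 34, 10, 33, 29), (b, 34, 17, 28, 26), (b, 34, 17, 33, 29), (b, 34, 2, 28, 26), (b, 34, 2, 33, 29), (b, 34, 24, 28, 26), (b, 34, 24, 33, 29), (b, 34, 39, 28, 26), (b, 34, 39, 33, 29)}
Selection G ≥ 22: {(b, 19, 10, 22, 9), (b, 19, 17, 22, 9), (b, 19, 2, 22, 9), (b, 19, 24, 22, 9), (b, 19, 39, 22, 9), (b, 34, 10, 28, 26), (b, 34, 10, 33, 29), (b, 34, 17, 28, 26), (b, 34, 17, 33, 29), (b, 34, 2, 28, 26), (b, 34, 2, 33, 29), (b, 34, 24, 28, 26), (b, 34, 24, 33, 29), (b, 34, 39, 28, 26), (b, 34, 39, 33, 29)}
π[D, F]: project onto (D, F) (5 duplicate(s) eliminated) → {(10, 19), (10, 34), (17, 19), (17, 34), (2, 19), (2, 34), (24, 19), (24, 34), (39, 19), (39, 34)}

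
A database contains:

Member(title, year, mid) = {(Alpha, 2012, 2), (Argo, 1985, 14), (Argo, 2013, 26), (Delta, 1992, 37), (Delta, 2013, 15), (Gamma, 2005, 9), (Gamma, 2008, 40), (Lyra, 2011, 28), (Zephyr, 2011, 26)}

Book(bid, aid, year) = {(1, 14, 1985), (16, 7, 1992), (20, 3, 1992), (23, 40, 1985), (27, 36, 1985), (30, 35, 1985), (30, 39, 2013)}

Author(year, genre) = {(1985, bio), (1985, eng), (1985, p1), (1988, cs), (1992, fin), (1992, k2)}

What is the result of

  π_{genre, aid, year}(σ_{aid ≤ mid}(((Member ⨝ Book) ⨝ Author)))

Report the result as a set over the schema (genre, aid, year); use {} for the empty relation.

{(bio, 14, 1985), (eng, 14, 1985), (fin, 3, 1992), (fin, 7, 1992), (k2, 3, 1992), (k2, 7, 1992), (p1, 14, 1985)}

Member ⋈ Book (natural join on year): {(Argo, 1985, 14, 1, 14), (Argo, 1985, 14, 23, 40), (Argo, 1985, 14, 27, 36), (Argo, 1985, 14, 30, 35), (Argo, 2013, 26, 30, 39), (Delta, 1992, 37, 16, 7), (Delta, 1992, 37, 20, 3), (Delta, 2013, 15, 30, 39)}
(Member ⨝ Book) ⋈ Author (natural join on year): {(Argo, 1985, 14, 1, 14, bio), (Argo, 1985, 14, 1, 14, eng), (Argo, 1985, 14, 1, 14, p1), (Argo, 1985, 14, 23, 40, bio), (Argo, 1985, 14, 23, 40, eng), (Argo, 1985, 14, 23, 40, p1), (Argo, 1985, 14, 27, 36, bio), (Argo, 1985, 14, 27, 36, eng), (Argo, 1985, 14, 27, 36, p1), (Argo, 1985, 14, 30, 35, bio), (Argo, 1985, 14, 30, 35, eng), (Argo, 1985, 14, 30, 35, p1), (Delta, 1992, 37, 16, 7, fin), (Delta, 1992, 37, 16, 7, k2), (Delta, 1992, 37, 20, 3, fin), (Delta, 1992, 37, 20, 3, k2)}
Filtering on aid ≤ mid leaves {(Argo, 1985, 14, 1, 14, bio), (Argo, 1985, 14, 1, 14, eng), (Argo, 1985, 14, 1, 14, p1), (Delta, 1992, 37, 16, 7, fin), (Delta, 1992, 37, 16, 7, k2), (Delta, 1992, 37, 20, 3, fin), (Delta, 1992, 37, 20, 3, k2)}.
Keep only column(s) genre, aid, year: {(bio, 14, 1985), (eng, 14, 1985), (fin, 3, 1992), (fin, 7, 1992), (k2, 3, 1992), (k2, 7, 1992), (p1, 14, 1985)}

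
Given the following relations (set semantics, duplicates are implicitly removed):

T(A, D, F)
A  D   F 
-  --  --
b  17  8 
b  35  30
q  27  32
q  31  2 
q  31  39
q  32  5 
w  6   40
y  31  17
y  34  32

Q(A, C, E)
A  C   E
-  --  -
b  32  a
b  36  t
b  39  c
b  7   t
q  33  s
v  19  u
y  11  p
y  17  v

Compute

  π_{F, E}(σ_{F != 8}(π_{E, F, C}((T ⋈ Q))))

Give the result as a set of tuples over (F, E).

{(17, p), (17, v), (2, s), (30, a), (30, c), (30, t), (32, p), (32, s), (32, v), (39, s), (5, s)}

Joining T and Q on A yields {(b, 17, 8, 32, a), (b, 17, 8, 36, t), (b, 17, 8, 39, c), (b, 17, 8, 7, t), (b, 35, 30, 32, a), (b, 35, 30, 36, t), (b, 35, 30, 39, c), (b, 35, 30, 7, t), (q, 27, 32, 33, s), (q, 31, 2, 33, s), (q, 31, 39, 33, s), (q, 32, 5, 33, s), (y, 31, 17, 11, p), (y, 31, 17, 17, v), (y, 34, 32, 11, p), (y, 34, 32, 17, v)}.
π_{E, F, C} gives {(a, 30, 32), (a, 8, 32), (c, 30, 39), (c, 8, 39), (p, 17, 11), (p, 32, 11), (s, 2, 33), (s, 32, 33), (s, 39, 33), (s, 5, 33), (t, 30, 36), (t, 30, 7), (t, 8, 36), (t, 8, 7), (v, 17, 17), (v, 32, 17)}.
Filtering on F != 8 leaves {(a, 30, 32), (c, 30, 39), (p, 17, 11), (p, 32, 11), (s, 2, 33), (s, 32, 33), (s, 39, 33), (s, 5, 33), (t, 30, 36), (t, 30, 7), (v, 17, 17), (v, 32, 17)}.
π_{F, E} gives {(17, p), (17, v), (2, s), (30, a), (30, c), (30, t), (32, p), (32, s), (32, v), (39, s), (5, s)} (1 duplicate(s) eliminated).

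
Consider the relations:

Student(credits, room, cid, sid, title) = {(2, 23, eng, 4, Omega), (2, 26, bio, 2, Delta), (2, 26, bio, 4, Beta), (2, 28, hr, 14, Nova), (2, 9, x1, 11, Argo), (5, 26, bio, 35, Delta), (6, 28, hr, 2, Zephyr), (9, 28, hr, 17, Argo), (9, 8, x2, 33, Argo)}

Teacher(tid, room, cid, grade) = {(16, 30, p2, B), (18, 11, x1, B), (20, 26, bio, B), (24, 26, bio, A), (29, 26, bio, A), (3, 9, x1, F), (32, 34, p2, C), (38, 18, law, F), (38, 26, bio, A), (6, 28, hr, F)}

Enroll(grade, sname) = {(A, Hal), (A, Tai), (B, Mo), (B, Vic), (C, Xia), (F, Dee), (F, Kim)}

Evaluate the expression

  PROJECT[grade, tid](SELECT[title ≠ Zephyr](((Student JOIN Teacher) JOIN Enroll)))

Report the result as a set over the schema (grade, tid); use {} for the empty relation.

{(A, 24), (A, 29), (A, 38), (B, 20), (F, 3), (F, 6)}

Natural join on room, cid: {(2, 26, bio, 2, Delta, 20, B), (2, 26, bio, 2, Delta, 24, A), (2, 26, bio, 2, Delta, 29, A), (2, 26, bio, 2, Delta, 38, A), (2, 26, bio, 4, Beta, 20, B), (2, 26, bio, 4, Beta, 24, A), (2, 26, bio, 4, Beta, 29, A), (2, 26, bio, 4, Beta, 38, A), (2, 28, hr, 14, Nova, 6, F), (2, 9, x1, 11, Argo, 3, F), (5, 26, bio, 35, Delta, 20, B), (5, 26, bio, 35, Delta, 24, A), (5, 26, bio, 35, Delta, 29, A), (5, 26, bio, 35, Delta, 38, A), (6, 28, hr, 2, Zephyr, 6, F), (9, 28, hr, 17, Argo, 6, F)}
Natural join on grade: {(2, 26, bio, 2, Delta, 20, B, Mo), (2, 26, bio, 2, Delta, 20, B, Vic), (2, 26, bio, 2, Delta, 24, A, Hal), (2, 26, bio, 2, Delta, 24, A, Tai), (2, 26, bio, 2, Delta, 29, A, Hal), (2, 26, bio, 2, Delta, 29, A, Tai), (2, 26, bio, 2, Delta, 38, A, Hal), (2, 26, bio, 2, Delta, 38, A, Tai), (2, 26, bio, 4, Beta, 20, B, Mo), (2, 26, bio, 4, Beta, 20, B, Vic), (2, 26, bio, 4, Beta, 24, A, Hal), (2, 26, bio, 4, Beta, 24, A, Tai), (2, 26, bio, 4, Beta, 29, A, Hal), (2, 26, bio, 4, Beta, 29, A, Tai), (2, 26, bio, 4, Beta, 38, A, Hal), (2, 26, bio, 4, Beta, 38, A, Tai), (2, 28, hr, 14, Nova, 6, F, Dee), (2, 28, hr, 14, Nova, 6, F, Kim), (2, 9, x1, 11, Argo, 3, F, Dee), (2, 9, x1, 11, Argo, 3, F, Kim), (5, 26, bio, 35, Delta, 20, B, Mo), (5, 26, bio, 35, Delta, 20, B, Vic), (5, 26, bio, 35, Delta, 24, A, Hal), (5, 26, bio, 35, Delta, 24, A, Tai), (5, 26, bio, 35, Delta, 29, A, Hal), (5, 26, bio, 35, Delta, 29, A, Tai), (5, 26, bio, 35, Delta, 38, A, Hal), (5, 26, bio, 35, Delta, 38, A, Tai), (6, 28, hr, 2, Zephyr, 6, F, Dee), (6, 28, hr, 2, Zephyr, 6, F, Kim), (9, 28, hr, 17, Argo, 6, F, Dee), (9, 28, hr, 17, Argo, 6, F, Kim)}
Selection title ≠ Zephyr: {(2, 26, bio, 2, Delta, 20, B, Mo), (2, 26, bio, 2, Delta, 20, B, Vic), (2, 26, bio, 2, Delta, 24, A, Hal), (2, 26, bio, 2, Delta, 24, A, Tai), (2, 26, bio, 2, Delta, 29, A, Hal), (2, 26, bio, 2, Delta, 29, A, Tai), (2, 26, bio, 2, Delta, 38, A, Hal), (2, 26, bio, 2, Delta, 38, A, Tai), (2, 26, bio, 4, Beta, 20, B, Mo), (2, 26, bio, 4, Beta, 20, B, Vic), (2, 26, bio, 4, Beta, 24, A, Hal), (2, 26, bio, 4, Beta, 24, A, Tai), (2, 26, bio, 4, Beta, 29, A, Hal), (2, 26, bio, 4, Beta, 29, A, Tai), (2, 26, bio, 4, Beta, 38, A, Hal), (2, 26, bio, 4, Beta, 38, A, Tai), (2, 28, hr, 14, Nova, 6, F, Dee), (2, 28, hr, 14, Nova, 6, F, Kim), (2, 9, x1, 11, Argo, 3, F, Dee), (2, 9, x1, 11, Argo, 3, F, Kim), (5, 26, bio, 35, Delta, 20, B, Mo), (5, 26, bio, 35, Delta, 20, B, Vic), (5, 26, bio, 35, Delta, 24, A, Hal), (5, 26, bio, 35, Delta, 24, A, Tai), (5, 26, bio, 35, Delta, 29, A, Hal), (5, 26, bio, 35, Delta, 29, A, Tai), (5, 26, bio, 35, Delta, 38, A, Hal), (5, 26, bio, 35, Delta, 38, A, Tai), (9, 28, hr, 17, Argo, 6, F, Dee), (9, 28, hr, 17, Argo, 6, F, Kim)}
π_{grade, tid} gives {(A, 24), (A, 29), (A, 38), (B, 20), (F, 3), (F, 6)} (24 duplicate(s) eliminated).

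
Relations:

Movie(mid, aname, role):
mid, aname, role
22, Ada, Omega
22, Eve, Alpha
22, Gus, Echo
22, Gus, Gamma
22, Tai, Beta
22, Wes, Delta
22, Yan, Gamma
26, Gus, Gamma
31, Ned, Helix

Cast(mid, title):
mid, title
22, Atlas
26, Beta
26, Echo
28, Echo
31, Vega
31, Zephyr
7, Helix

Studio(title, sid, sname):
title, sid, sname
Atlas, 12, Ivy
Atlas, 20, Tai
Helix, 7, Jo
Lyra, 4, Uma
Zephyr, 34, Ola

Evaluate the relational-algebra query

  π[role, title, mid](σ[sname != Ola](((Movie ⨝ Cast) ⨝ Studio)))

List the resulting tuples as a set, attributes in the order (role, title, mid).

{(Alpha, Atlas, 22), (Beta, Atlas, 22), (Delta, Atlas, 22), (Echo, Atlas, 22), (Gamma, Atlas, 22), (Omega, Atlas, 22)}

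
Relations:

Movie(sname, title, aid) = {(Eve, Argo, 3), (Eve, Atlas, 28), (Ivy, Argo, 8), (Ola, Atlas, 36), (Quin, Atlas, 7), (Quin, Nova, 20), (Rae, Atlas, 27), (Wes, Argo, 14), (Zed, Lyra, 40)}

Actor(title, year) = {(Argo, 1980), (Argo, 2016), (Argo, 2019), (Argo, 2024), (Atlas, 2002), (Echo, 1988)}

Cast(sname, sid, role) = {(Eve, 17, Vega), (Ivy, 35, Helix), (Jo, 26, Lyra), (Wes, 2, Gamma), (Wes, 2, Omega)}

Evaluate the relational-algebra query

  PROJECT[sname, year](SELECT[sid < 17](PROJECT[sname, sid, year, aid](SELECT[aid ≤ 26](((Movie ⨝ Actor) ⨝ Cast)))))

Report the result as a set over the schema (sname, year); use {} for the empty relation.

Movie ⋈ Actor (natural join on title): {(Eve, Argo, 3, 1980), (Eve, Argo, 3, 2016), (Eve, Argo, 3, 2019), (Eve, Argo, 3, 2024), (Eve, Atlas, 28, 2002), (Ivy, Argo, 8, 1980), (Ivy, Argo, 8, 2016), (Ivy, Argo, 8, 2019), (Ivy, Argo, 8, 2024), (Ola, Atlas, 36, 2002), (Quin, Atlas, 7, 2002), (Rae, Atlas, 27, 2002), (Wes, Argo, 14, 1980), (Wes, Argo, 14, 2016), (Wes, Argo, 14, 2019), (Wes, Argo, 14, 2024)}
(Movie ⨝ Actor) ⋈ Cast (natural join on sname): {(Eve, Argo, 3, 1980, 17, Vega), (Eve, Argo, 3, 2016, 17, Vega), (Eve, Argo, 3, 2019, 17, Vega), (Eve, Argo, 3, 2024, 17, Vega), (Eve, Atlas, 28, 2002, 17, Vega), (Ivy, Argo, 8, 1980, 35, Helix), (Ivy, Argo, 8, 2016, 35, Helix), (Ivy, Argo, 8, 2019, 35, Helix), (Ivy, Argo, 8, 2024, 35, Helix), (Wes, Argo, 14, 1980, 2, Gamma), (Wes, Argo, 14, 1980, 2, Omega), (Wes, Argo, 14, 2016, 2, Gamma), (Wes, Argo, 14, 2016, 2, Omega), (Wes, Argo, 14, 2019, 2, Gamma), (Wes, Argo, 14, 2019, 2, Omega), (Wes, Argo, 14, 2024, 2, Gamma), (Wes, Argo, 14, 2024, 2, Omega)}
σ[aid ≤ 26]: keep tuples satisfying aid ≤ 26 → {(Eve, Argo, 3, 1980, 17, Vega), (Eve, Argo, 3, 2016, 17, Vega), (Eve, Argo, 3, 2019, 17, Vega), (Eve, Argo, 3, 2024, 17, Vega), (Ivy, Argo, 8, 1980, 35, Helix), (Ivy, Argo, 8, 2016, 35, Helix), (Ivy, Argo, 8, 2019, 35, Helix), (Ivy, Argo, 8, 2024, 35, Helix), (Wes, Argo, 14, 1980, 2, Gamma), (Wes, Argo, 14, 1980, 2, Omega), (Wes, Argo, 14, 2016, 2, Gamma), (Wes, Argo, 14, 2016, 2, Omega), (Wes, Argo, 14, 2019, 2, Gamma), (Wes, Argo, 14, 2019, 2, Omega), (Wes, Argo, 14, 2024, 2, Gamma), (Wes, Argo, 14, 2024, 2, Omega)}
π[sname, sid, year, aid]: project onto (sname, sid, year, aid) (4 duplicate(s) eliminated) → {(Eve, 17, 1980, 3), (Eve, 17, 2016, 3), (Eve, 17, 2019, 3), (Eve, 17, 2024, 3), (Ivy, 35, 1980, 8), (Ivy, 35, 2016, 8), (Ivy, 35, 2019, 8), (Ivy, 35, 2024, 8), (Wes, 2, 1980, 14), (Wes, 2, 2016, 14), (Wes, 2, 2019, 14), (Wes, 2, 2024, 14)}
σ[sid < 17]: keep tuples satisfying sid < 17 → {(Wes, 2, 1980, 14), (Wes, 2, 2016, 14), (Wes, 2, 2019, 14), (Wes, 2, 2024, 14)}
π[sname, year]: project onto (sname, year) → {(Wes, 1980), (Wes, 2016), (Wes, 2019), (Wes, 2024)}

{(Wes, 1980), (Wes, 2016), (Wes, 2019), (Wes, 2024)}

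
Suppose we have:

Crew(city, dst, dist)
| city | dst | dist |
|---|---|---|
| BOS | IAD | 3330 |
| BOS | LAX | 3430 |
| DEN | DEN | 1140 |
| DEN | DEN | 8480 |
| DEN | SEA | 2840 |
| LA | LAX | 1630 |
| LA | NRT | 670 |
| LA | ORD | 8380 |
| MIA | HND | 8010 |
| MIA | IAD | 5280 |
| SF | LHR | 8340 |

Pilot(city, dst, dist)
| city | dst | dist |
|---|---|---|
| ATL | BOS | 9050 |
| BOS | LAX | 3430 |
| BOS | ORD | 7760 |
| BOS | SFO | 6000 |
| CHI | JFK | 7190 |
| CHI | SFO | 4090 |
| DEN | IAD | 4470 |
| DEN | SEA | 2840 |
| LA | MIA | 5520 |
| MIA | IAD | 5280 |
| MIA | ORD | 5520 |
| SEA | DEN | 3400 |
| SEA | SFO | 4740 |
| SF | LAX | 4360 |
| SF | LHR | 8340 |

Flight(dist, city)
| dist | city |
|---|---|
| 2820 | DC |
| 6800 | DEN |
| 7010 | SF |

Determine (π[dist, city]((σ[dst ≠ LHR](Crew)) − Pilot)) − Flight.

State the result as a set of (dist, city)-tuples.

{(1140, DEN), (1630, LA), (3330, BOS), (670, LA), (8010, MIA), (8380, LA), (8480, DEN)}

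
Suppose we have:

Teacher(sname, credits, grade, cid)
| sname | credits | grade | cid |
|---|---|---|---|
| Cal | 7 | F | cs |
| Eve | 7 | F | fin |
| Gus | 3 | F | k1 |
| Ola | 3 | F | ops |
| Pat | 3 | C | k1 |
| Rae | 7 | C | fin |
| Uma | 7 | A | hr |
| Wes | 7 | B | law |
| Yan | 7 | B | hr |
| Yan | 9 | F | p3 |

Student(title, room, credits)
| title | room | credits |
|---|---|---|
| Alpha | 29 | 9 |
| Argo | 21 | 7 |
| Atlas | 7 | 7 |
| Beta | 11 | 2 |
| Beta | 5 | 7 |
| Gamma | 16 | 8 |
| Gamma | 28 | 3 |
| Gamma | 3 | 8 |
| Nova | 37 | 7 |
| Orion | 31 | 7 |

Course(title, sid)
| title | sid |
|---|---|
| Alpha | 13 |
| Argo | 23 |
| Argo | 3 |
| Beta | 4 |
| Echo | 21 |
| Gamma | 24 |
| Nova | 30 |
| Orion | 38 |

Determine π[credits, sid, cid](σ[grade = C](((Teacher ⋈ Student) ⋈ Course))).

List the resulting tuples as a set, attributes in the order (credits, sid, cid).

{(3, 24, k1), (7, 23, fin), (7, 3, fin), (7, 30, fin), (7, 38, fin), (7, 4, fin)}

Teacher ⋈ Student (natural join on credits): {(Cal, 7, F, cs, Argo, 21), (Cal, 7, F, cs, Atlas, 7), (Cal, 7, F, cs, Beta, 5), (Cal, 7, F, cs, Nova, 37), (Cal, 7, F, cs, Orion, 31), (Eve, 7, F, fin, Argo, 21), (Eve, 7, F, fin, Atlas, 7), (Eve, 7, F, fin, Beta, 5), (Eve, 7, F, fin, Nova, 37), (Eve, 7, F, fin, Orion, 31), (Gus, 3, F, k1, Gamma, 28), (Ola, 3, F, ops, Gamma, 28), (Pat, 3, C, k1, Gamma, 28), (Rae, 7, C, fin, Argo, 21), (Rae, 7, C, fin, Atlas, 7), (Rae, 7, C, fin, Beta, 5), (Rae, 7, C, fin, Nova, 37), (Rae, 7, C, fin, Orion, 31), (Uma, 7, A, hr, Argo, 21), (Uma, 7, A, hr, Atlas, 7), (Uma, 7, A, hr, Beta, 5), (Uma, 7, A, hr, Nova, 37), (Uma, 7, A, hr, Orion, 31), (Wes, 7, B, law, Argo, 21), (Wes, 7, B, law, Atlas, 7), (Wes, 7, B, law, Beta, 5), (Wes, 7, B, law, Nova, 37), (Wes, 7, B, law, Orion, 31), (Yan, 7, B, hr, Argo, 21), (Yan, 7, B, hr, Atlas, 7), (Yan, 7, B, hr, Beta, 5), (Yan, 7, B, hr, Nova, 37), (Yan, 7, B, hr, Orion, 31), (Yan, 9, F, p3, Alpha, 29)}
(Teacher ⋈ Student) ⋈ Course (natural join on title): {(Cal, 7, F, cs, Argo, 21, 23), (Cal, 7, F, cs, Argo, 21, 3), (Cal, 7, F, cs, Beta, 5, 4), (Cal, 7, F, cs, Nova, 37, 30), (Cal, 7, F, cs, Orion, 31, 38), (Eve, 7, F, fin, Argo, 21, 23), (Eve, 7, F, fin, Argo, 21, 3), (Eve, 7, F, fin, Beta, 5, 4), (Eve, 7, F, fin, Nova, 37, 30), (Eve, 7, F, fin, Orion, 31, 38), (Gus, 3, F, k1, Gamma, 28, 24), (Ola, 3, F, ops, Gamma, 28, 24), (Pat, 3, C, k1, Gamma, 28, 24), (Rae, 7, C, fin, Argo, 21, 23), (Rae, 7, C, fin, Argo, 21, 3), (Rae, 7, C, fin, Beta, 5, 4), (Rae, 7, C, fin, Nova, 37, 30), (Rae, 7, C, fin, Orion, 31, 38), (Uma, 7, A, hr, Argo, 21, 23), (Uma, 7, A, hr, Argo, 21, 3), (Uma, 7, A, hr, Beta, 5, 4), (Uma, 7, A, hr, Nova, 37, 30), (Uma, 7, A, hr, Orion, 31, 38), (Wes, 7, B, law, Argo, 21, 23), (Wes, 7, B, law, Argo, 21, 3), (Wes, 7, B, law, Beta, 5, 4), (Wes, 7, B, law, Nova, 37, 30), (Wes, 7, B, law, Orion, 31, 38), (Yan, 7, B, hr, Argo, 21, 23), (Yan, 7, B, hr, Argo, 21, 3), (Yan, 7, B, hr, Beta, 5, 4), (Yan, 7, B, hr, Nova, 37, 30), (Yan, 7, B, hr, Orion, 31, 38), (Yan, 9, F, p3, Alpha, 29, 13)}
σ[grade = C]: keep tuples satisfying grade = C → {(Pat, 3, C, k1, Gamma, 28, 24), (Rae, 7, C, fin, Argo, 21, 23), (Rae, 7, C, fin, Argo, 21, 3), (Rae, 7, C, fin, Beta, 5, 4), (Rae, 7, C, fin, Nova, 37, 30), (Rae, 7, C, fin, Orion, 31, 38)}
π_{credits, sid, cid} gives {(3, 24, k1), (7, 23, fin), (7, 3, fin), (7, 30, fin), (7, 38, fin), (7, 4, fin)}.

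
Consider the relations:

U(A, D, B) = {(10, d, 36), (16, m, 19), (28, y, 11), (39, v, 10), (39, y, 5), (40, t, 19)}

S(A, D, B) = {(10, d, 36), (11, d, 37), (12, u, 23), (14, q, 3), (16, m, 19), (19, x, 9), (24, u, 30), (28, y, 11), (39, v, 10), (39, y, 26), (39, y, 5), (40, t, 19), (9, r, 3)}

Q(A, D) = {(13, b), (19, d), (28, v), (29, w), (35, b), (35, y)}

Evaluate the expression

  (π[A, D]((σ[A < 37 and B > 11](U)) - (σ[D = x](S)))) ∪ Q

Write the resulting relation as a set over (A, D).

{(10, d), (13, b), (16, m), (19, d), (28, v), (29, w), (35, b), (35, y)}

Filtering on A < 37 and B > 11 leaves {(10, d, 36), (16, m, 19)}.
Filtering on D = x leaves {(19, x, 9)}.
Set difference of the two operands is {(10, d, 36), (16, m, 19)}.
π_{A, D} gives {(10, d), (16, m)}.
Set union of the two operands is {(10, d), (13, b), (16, m), (19, d), (28, v), (29, w), (35, b), (35, y)}.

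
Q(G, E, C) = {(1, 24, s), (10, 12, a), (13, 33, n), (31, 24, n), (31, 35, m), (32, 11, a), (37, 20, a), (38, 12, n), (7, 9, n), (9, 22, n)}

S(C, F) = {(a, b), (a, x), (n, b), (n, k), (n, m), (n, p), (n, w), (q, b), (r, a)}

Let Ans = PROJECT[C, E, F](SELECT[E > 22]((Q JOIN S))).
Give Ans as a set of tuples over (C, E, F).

{(n, 24, b), (n, 24, k), (n, 24, m), (n, 24, p), (n, 24, w), (n, 33, b), (n, 33, k), (n, 33, m), (n, 33, p), (n, 33, w)}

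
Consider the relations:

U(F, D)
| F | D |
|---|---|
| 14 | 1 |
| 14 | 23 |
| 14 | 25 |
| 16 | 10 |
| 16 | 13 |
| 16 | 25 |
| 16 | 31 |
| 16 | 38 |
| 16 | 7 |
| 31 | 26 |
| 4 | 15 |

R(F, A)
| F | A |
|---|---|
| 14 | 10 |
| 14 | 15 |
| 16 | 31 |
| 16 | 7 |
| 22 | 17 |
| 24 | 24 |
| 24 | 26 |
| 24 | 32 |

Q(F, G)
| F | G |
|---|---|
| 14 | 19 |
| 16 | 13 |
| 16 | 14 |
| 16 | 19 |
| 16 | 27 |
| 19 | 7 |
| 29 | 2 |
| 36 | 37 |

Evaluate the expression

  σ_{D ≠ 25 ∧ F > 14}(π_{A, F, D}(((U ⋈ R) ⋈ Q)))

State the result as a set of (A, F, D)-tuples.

Natural join on F: {(14, 1, 10), (14, 1, 15), (14, 23, 10), (14, 23, 15), (14, 25, 10), (14, 25, 15), (16, 10, 31), (16, 10, 7), (16, 13, 31), (16, 13, 7), (16, 25, 31), (16, 25, 7), (16, 31, 31), (16, 31, 7), (16, 38, 31), (16, 38, 7), (16, 7, 31), (16, 7, 7)}
Natural join on F: {(14, 1, 10, 19), (14, 1, 15, 19), (14, 23, 10, 19), (14, 23, 15, 19), (14, 25, 10, 19), (14, 25, 15, 19), (16, 10, 31, 13), (16, 10, 31, 14), (16, 10, 31, 19), (16, 10, 31, 27), (16, 10, 7, 13), (16, 10, 7, 14), (16, 10, 7, 19), (16, 10, 7, 27), (16, 13, 31, 13), (16, 13, 31, 14), (16, 13, 31, 19), (16, 13, 31, 27), (16, 13, 7, 13), (16, 13, 7, 14), (16, 13, 7, 19), (16, 13, 7, 27), (16, 25, 31, 13), (16, 25, 31, 14), (16, 25, 31, 19), (16, 25, 31, 27), (16, 25, 7, 13), (16, 25, 7, 14), (16, 25, 7, 19), (16, 25, 7, 27), (16, 31, 31, 13), (16, 31, 31, 14), (16, 31, 31, 19), (16, 31, 31, 27), (16, 31, 7, 13), (16, 31, 7, 14), (16, 31, 7, 19), (16, 31, 7, 27), (16, 38, 31, 13), (16, 38, 31, 14), (16, 38, 31, 19), (16, 38, 31, 27), (16, 38, 7, 13), (16, 38, 7, 14), (16, 38, 7, 19), (16, 38, 7, 27), (16, 7, 31, 13), (16, 7, 31, 14), (16, 7, 31, 19), (16, 7, 31, 27), (16, 7, 7, 13), (16, 7, 7, 14), (16, 7, 7, 19), (16, 7, 7, 27)}
π[A, F, D]: project onto (A, F, D) (36 duplicate(s) eliminated) → {(10, 14, 1), (10, 14, 23), (10, 14, 25), (15, 14, 1), (15, 14, 23), (15, 14, 25), (31, 16, 10), (31, 16, 13), (31, 16, 25), (31, 16, 31), (31, 16, 38), (31, 16, 7), (7, 16, 10), (7, 16, 13), (7, 16, 25), (7, 16, 31), (7, 16, 38), (7, 16, 7)}
Filtering on D ≠ 25 ∧ F > 14 leaves {(31, 16, 10), (31, 16, 13), (31, 16, 31), (31, 16, 38), (31, 16, 7), (7, 16, 10), (7, 16, 13), (7, 16, 31), (7, 16, 38), (7, 16, 7)}.

{(31, 16, 10), (31, 16, 13), (31, 16, 31), (31, 16, 38), (31, 16, 7), (7, 16, 10), (7, 16, 13), (7, 16, 31), (7, 16, 38), (7, 16, 7)}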